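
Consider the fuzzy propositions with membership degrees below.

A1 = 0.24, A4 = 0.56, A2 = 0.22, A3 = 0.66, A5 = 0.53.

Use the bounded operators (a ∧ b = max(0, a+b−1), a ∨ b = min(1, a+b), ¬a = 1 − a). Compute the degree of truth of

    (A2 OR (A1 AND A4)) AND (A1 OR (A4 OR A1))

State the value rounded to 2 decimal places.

0.22

A1 AND A4 = max(0, a+b−1) on (0.24, 0.56) = 0.00
A2 OR (A1 AND A4) = min(1, a+b) on (0.22, 0.00) = 0.22
A4 OR A1 = min(1, a+b) on (0.56, 0.24) = 0.80
A1 OR (A4 OR A1) = min(1, a+b) on (0.24, 0.80) = 1.00
(A2 OR (A1 AND A4)) AND (A1 OR (A4 OR A1)) = max(0, a+b−1) on (0.22, 1.00) = 0.22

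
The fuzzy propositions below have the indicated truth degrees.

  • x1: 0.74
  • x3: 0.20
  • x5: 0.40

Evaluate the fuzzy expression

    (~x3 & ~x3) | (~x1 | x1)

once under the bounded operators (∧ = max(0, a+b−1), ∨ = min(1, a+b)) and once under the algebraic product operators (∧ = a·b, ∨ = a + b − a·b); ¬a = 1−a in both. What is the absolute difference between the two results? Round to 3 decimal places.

0.069

Under bounded:
  ~x3 = 1 − 0.20 = 0.80
  ~x3 = 1 − 0.20 = 0.80
  ~x3 & ~x3 = max(0, a+b−1) on (0.80, 0.80) = 0.60
  ~x1 = 1 − 0.74 = 0.26
  ~x1 | x1 = min(1, a+b) on (0.26, 0.74) = 1.00
  (~x3 & ~x3) | (~x1 | x1) = min(1, a+b) on (0.60, 1.00) = 1.00
  → value = 1.0000
Under algebraic product:
  ~x3 = 1 − 0.2000 = 0.8000
  ~x3 = 1 − 0.2000 = 0.8000
  ~x3 & ~x3 = a·b on (0.8000, 0.8000) = 0.6400
  ~x1 = 1 − 0.7400 = 0.2600
  ~x1 | x1 = a + b − a·b on (0.2600, 0.7400) = 0.8076
  (~x3 & ~x3) | (~x1 | x1) = a + b − a·b on (0.6400, 0.8076) = 0.9307
  → value = 0.9307
|1.0000 − 0.9307| = 0.069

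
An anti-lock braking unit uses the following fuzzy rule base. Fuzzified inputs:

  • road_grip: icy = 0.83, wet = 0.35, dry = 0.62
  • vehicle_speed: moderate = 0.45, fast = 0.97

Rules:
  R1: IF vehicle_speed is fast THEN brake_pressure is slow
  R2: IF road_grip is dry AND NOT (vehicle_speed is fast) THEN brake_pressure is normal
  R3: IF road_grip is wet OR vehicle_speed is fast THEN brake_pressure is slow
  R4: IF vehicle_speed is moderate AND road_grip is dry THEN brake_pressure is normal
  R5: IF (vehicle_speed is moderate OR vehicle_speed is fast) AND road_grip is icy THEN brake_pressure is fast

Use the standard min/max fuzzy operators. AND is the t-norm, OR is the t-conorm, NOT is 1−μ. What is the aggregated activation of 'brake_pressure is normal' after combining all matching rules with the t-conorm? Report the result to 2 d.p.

R1: fast=0.97 → w = 0.97
R2: dry=0.62, ¬fast=1−0.97=0.03; AND[min(a, b)] → w = 0.03
R3: wet=0.35, fast=0.97; OR[max(a, b)] → w = 0.97
R4: moderate=0.45, dry=0.62; AND[min(a, b)] → w = 0.45
R5: (moderate=0.45 OR fast=0.97) = 0.97; AND[min(a, b)] with icy=0.83 → w = 0.83
Rules with consequent 'normal': {R2, R4} → strengths 0.03, 0.45
Aggregate via t-conorm [max(a, b)]: 0.45

0.45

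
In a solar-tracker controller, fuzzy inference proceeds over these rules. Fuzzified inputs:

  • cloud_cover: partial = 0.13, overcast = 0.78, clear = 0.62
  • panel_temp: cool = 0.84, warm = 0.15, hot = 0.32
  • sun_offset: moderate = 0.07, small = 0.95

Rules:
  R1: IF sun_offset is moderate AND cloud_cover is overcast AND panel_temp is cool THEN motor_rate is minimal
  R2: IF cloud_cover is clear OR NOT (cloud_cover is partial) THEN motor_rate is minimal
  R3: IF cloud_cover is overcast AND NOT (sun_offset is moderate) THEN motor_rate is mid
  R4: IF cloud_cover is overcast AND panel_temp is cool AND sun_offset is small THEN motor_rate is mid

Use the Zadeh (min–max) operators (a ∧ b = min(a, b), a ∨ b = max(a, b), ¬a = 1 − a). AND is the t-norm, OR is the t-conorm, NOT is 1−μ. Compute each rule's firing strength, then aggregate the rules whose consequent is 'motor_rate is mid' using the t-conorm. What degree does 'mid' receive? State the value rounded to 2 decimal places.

R1: moderate=0.07, overcast=0.78, cool=0.84; AND[min(a, b)] → w = 0.07
R2: clear=0.62, ¬partial=1−0.13=0.87; OR[max(a, b)] → w = 0.87
R3: overcast=0.78, ¬moderate=1−0.07=0.93; AND[min(a, b)] → w = 0.78
R4: overcast=0.78, cool=0.84, small=0.95; AND[min(a, b)] → w = 0.78
Rules with consequent 'mid': {R3, R4} → strengths 0.78, 0.78
Aggregate via t-conorm [max(a, b)]: 0.78

0.78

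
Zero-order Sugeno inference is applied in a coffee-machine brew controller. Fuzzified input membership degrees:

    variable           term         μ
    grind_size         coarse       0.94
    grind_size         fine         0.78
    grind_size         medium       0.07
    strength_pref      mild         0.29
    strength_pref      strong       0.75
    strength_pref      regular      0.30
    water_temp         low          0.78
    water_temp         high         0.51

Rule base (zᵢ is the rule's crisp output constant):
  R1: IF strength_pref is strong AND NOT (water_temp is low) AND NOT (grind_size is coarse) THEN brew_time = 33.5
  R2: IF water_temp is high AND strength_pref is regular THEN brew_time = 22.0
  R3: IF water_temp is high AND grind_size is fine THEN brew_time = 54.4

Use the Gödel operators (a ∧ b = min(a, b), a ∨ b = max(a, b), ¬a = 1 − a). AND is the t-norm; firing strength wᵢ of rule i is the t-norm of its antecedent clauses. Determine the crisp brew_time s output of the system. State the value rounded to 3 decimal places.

R1 (z=33.5): strong=0.75, ¬low=1−0.78=0.22, ¬coarse=1−0.94=0.06; AND[min(a, b)] → w = 0.06
R2 (z=22.0): high=0.51, regular=0.30; AND[min(a, b)] → w = 0.30
R3 (z=54.4): high=0.51, fine=0.78; AND[min(a, b)] → w = 0.51
Weighted average = (0.06·33.5 + 0.30·22.0 + 0.51·54.4) / (0.06 + 0.30 + 0.51)
  = 36.3540 / 0.8700 = 41.786

41.786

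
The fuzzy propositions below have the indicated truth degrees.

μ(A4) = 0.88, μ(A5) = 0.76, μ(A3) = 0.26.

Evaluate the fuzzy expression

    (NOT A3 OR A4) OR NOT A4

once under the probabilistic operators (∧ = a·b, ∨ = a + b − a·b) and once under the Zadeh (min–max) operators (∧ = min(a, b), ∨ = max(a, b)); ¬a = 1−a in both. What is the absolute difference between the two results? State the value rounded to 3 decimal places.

Under probabilistic:
  NOT A3 = 1 − 0.2600 = 0.7400
  NOT A3 OR A4 = a + b − a·b on (0.7400, 0.8800) = 0.9688
  NOT A4 = 1 − 0.8800 = 0.1200
  (NOT A3 OR A4) OR NOT A4 = a + b − a·b on (0.9688, 0.1200) = 0.9725
  → value = 0.9725
Under Zadeh (min–max):
  NOT A3 = 1 − 0.26 = 0.74
  NOT A3 OR A4 = max(a, b) on (0.74, 0.88) = 0.88
  NOT A4 = 1 − 0.88 = 0.12
  (NOT A3 OR A4) OR NOT A4 = max(a, b) on (0.88, 0.12) = 0.88
  → value = 0.8800
|0.9725 − 0.8800| = 0.093

0.093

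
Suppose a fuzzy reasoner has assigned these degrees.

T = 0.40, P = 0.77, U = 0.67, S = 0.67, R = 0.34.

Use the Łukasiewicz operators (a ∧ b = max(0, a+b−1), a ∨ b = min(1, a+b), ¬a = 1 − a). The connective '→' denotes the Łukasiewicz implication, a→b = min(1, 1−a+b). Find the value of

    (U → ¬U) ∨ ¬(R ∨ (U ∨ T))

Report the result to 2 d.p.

¬U = 1 − 0.67 = 0.33
U → ¬U  [Łukasiewicz: min(1, 1−a+b)] with a=0.67, b=0.33 → 0.66
U ∨ T = min(1, a+b) on (0.67, 0.40) = 1.00
R ∨ (U ∨ T) = min(1, a+b) on (0.34, 1.00) = 1.00
¬(R ∨ (U ∨ T)) = 1 − 1.00 = 0.00
(U → ¬U) ∨ ¬(R ∨ (U ∨ T)) = min(1, a+b) on (0.66, 0.00) = 0.66

0.66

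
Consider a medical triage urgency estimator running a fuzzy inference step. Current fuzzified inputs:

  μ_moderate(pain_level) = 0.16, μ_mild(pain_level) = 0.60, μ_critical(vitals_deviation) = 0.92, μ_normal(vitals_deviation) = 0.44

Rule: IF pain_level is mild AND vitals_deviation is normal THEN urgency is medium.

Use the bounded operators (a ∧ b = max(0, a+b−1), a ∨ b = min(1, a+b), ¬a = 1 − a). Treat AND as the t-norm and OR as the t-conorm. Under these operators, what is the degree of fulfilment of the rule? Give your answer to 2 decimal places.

0.04

firing strength: mild=0.60, normal=0.44; AND[max(0, a+b−1)] → w = 0.04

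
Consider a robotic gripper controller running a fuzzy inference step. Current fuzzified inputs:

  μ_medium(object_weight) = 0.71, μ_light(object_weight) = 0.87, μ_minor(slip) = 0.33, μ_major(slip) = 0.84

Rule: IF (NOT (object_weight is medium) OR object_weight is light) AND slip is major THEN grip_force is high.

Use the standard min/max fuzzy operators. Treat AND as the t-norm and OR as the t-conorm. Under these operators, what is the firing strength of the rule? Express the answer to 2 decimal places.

0.84

firing strength: (¬medium=1−0.71=0.29 OR light=0.87) = 0.87; AND[min(a, b)] with major=0.84 → w = 0.84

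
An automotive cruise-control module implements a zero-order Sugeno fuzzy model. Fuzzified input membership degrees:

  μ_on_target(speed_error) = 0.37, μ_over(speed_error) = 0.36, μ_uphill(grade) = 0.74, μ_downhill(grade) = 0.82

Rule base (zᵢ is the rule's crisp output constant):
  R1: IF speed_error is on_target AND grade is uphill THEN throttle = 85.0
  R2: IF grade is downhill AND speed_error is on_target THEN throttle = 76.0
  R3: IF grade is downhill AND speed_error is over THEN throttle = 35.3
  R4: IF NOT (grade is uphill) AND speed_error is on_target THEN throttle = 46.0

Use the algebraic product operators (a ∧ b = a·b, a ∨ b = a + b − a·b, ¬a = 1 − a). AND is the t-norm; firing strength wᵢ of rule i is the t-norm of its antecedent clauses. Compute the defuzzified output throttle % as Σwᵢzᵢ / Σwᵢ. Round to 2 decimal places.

63.16

R1 (z=85.0): on_target=0.37, uphill=0.74; AND[a·b] → w = 0.2738
R2 (z=76.0): downhill=0.82, on_target=0.37; AND[a·b] → w = 0.3034
R3 (z=35.3): downhill=0.82, over=0.36; AND[a·b] → w = 0.2952
R4 (z=46.0): ¬uphill=1−0.74=0.26, on_target=0.37; AND[a·b] → w = 0.0962
Weighted average = (0.2738·85.0 + 0.3034·76.0 + 0.2952·35.3 + 0.0962·46.0) / (0.2738 + 0.3034 + 0.2952 + 0.0962)
  = 61.1772 / 0.9686 = 63.16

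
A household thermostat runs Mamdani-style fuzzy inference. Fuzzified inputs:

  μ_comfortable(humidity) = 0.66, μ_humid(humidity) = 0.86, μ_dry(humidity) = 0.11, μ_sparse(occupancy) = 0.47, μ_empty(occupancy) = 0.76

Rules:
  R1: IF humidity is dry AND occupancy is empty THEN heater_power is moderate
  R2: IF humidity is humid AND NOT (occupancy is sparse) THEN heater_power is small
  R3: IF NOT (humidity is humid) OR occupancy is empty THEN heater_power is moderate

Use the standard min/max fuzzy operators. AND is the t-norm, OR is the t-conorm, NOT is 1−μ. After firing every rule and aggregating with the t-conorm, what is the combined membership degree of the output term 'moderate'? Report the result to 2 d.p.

0.76

R1: dry=0.11, empty=0.76; AND[min(a, b)] → w = 0.11
R2: humid=0.86, ¬sparse=1−0.47=0.53; AND[min(a, b)] → w = 0.53
R3: ¬humid=1−0.86=0.14, empty=0.76; OR[max(a, b)] → w = 0.76
Rules with consequent 'moderate': {R1, R3} → strengths 0.11, 0.76
Aggregate via t-conorm [max(a, b)]: 0.76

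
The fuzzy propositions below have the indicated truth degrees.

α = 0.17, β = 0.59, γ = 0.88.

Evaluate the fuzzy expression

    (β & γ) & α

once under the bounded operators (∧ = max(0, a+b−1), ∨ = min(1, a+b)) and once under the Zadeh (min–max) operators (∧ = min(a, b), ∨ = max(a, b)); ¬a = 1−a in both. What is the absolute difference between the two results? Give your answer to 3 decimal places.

Under bounded:
  β & γ = max(0, a+b−1) on (0.59, 0.88) = 0.47
  (β & γ) & α = max(0, a+b−1) on (0.47, 0.17) = 0.00
  → value = 0.0000
Under Zadeh (min–max):
  β & γ = min(a, b) on (0.59, 0.88) = 0.59
  (β & γ) & α = min(a, b) on (0.59, 0.17) = 0.17
  → value = 0.1700
|0.0000 − 0.1700| = 0.170

0.170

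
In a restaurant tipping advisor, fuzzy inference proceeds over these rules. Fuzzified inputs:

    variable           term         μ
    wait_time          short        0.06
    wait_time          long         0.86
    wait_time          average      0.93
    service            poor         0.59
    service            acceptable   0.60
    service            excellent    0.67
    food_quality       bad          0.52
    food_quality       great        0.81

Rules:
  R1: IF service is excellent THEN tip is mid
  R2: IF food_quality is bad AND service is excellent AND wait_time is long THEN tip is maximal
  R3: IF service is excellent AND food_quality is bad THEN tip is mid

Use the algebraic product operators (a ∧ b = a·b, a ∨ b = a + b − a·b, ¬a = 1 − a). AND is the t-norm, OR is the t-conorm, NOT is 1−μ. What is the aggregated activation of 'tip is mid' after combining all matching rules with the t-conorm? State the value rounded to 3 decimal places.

R1: excellent=0.67 → w = 0.6700
R2: bad=0.52, excellent=0.67, long=0.86; AND[a·b] → w = 0.2996
R3: excellent=0.67, bad=0.52; AND[a·b] → w = 0.3484
Rules with consequent 'mid': {R1, R3} → strengths 0.6700, 0.3484
Aggregate via t-conorm [a + b − a·b]: 0.7850

0.785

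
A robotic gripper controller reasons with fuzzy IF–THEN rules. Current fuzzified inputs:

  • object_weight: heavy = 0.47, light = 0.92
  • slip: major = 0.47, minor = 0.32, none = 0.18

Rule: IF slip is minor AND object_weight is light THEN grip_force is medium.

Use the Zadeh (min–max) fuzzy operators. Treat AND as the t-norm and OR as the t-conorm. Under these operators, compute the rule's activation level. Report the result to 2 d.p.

firing strength: minor=0.32, light=0.92; AND[min(a, b)] → w = 0.32

0.32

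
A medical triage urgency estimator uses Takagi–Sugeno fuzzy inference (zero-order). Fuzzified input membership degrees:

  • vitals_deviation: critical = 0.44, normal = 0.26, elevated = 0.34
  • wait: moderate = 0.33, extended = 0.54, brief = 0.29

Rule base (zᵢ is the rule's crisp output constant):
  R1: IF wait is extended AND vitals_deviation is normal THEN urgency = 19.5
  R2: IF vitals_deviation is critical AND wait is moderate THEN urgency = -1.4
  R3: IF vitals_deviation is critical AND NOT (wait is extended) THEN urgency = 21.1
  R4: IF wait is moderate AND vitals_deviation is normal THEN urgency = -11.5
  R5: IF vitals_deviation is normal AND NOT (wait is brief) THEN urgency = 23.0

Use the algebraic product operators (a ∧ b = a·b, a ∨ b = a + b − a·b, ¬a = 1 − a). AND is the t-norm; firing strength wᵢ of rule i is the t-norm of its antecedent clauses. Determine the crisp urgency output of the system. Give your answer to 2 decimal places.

R1 (z=19.5): extended=0.54, normal=0.26; AND[a·b] → w = 0.1404
R2 (z=-1.4): critical=0.44, moderate=0.33; AND[a·b] → w = 0.1452
R3 (z=21.1): critical=0.44, ¬extended=1−0.54=0.46; AND[a·b] → w = 0.2024
R4 (z=-11.5): moderate=0.33, normal=0.26; AND[a·b] → w = 0.0858
R5 (z=23.0): normal=0.26, ¬brief=1−0.29=0.71; AND[a·b] → w = 0.1846
Weighted average = (0.1404·19.5 + 0.1452·-1.4 + 0.2024·21.1 + 0.0858·-11.5 + 0.1846·23.0) / (0.1404 + 0.1452 + 0.2024 + 0.0858 + 0.1846)
  = 10.0643 / 0.7584 = 13.27

13.27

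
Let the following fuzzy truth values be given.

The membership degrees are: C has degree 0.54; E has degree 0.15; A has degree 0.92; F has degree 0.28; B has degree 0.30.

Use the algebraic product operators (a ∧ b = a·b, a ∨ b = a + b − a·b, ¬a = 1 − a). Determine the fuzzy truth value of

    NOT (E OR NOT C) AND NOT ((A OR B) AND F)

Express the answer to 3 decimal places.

0.338

NOT C = 1 − 0.5400 = 0.4600
E OR NOT C = a + b − a·b on (0.1500, 0.4600) = 0.5410
NOT (E OR NOT C) = 1 − 0.5410 = 0.4590
A OR B = a + b − a·b on (0.9200, 0.3000) = 0.9440
(A OR B) AND F = a·b on (0.9440, 0.2800) = 0.2643
NOT ((A OR B) AND F) = 1 − 0.2643 = 0.7357
NOT (E OR NOT C) AND NOT ((A OR B) AND F) = a·b on (0.4590, 0.7357) = 0.3377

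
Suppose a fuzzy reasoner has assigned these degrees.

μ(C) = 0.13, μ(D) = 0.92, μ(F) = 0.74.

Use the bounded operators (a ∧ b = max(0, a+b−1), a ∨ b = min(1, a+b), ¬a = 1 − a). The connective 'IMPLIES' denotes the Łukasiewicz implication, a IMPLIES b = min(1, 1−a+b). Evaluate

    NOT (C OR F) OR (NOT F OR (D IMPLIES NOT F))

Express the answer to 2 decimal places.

C OR F = min(1, a+b) on (0.13, 0.74) = 0.87
NOT (C OR F) = 1 − 0.87 = 0.13
NOT F = 1 − 0.74 = 0.26
NOT F = 1 − 0.74 = 0.26
D IMPLIES NOT F  [Łukasiewicz: min(1, 1−a+b)] with a=0.92, b=0.26 → 0.34
NOT F OR (D IMPLIES NOT F) = min(1, a+b) on (0.26, 0.34) = 0.60
NOT (C OR F) OR (NOT F OR (D IMPLIES NOT F)) = min(1, a+b) on (0.13, 0.60) = 0.73

0.73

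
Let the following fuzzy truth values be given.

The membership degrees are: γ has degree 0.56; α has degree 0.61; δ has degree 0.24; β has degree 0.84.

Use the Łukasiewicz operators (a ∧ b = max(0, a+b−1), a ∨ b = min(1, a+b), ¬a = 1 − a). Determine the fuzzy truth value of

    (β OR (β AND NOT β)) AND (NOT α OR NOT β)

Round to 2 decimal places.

0.39

NOT β = 1 − 0.84 = 0.16
β AND NOT β = max(0, a+b−1) on (0.84, 0.16) = 0.00
β OR (β AND NOT β) = min(1, a+b) on (0.84, 0.00) = 0.84
NOT α = 1 − 0.61 = 0.39
NOT β = 1 − 0.84 = 0.16
NOT α OR NOT β = min(1, a+b) on (0.39, 0.16) = 0.55
(β OR (β AND NOT β)) AND (NOT α OR NOT β) = max(0, a+b−1) on (0.84, 0.55) = 0.39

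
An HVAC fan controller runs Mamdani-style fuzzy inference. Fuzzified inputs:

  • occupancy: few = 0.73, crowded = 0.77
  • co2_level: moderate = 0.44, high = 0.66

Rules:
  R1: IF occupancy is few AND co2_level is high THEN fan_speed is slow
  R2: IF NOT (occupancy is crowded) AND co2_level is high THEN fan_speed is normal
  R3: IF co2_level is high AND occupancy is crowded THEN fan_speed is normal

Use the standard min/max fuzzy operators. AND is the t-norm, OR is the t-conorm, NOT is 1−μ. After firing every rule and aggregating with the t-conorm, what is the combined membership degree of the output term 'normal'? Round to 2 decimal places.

R1: few=0.73, high=0.66; AND[min(a, b)] → w = 0.66
R2: ¬crowded=1−0.77=0.23, high=0.66; AND[min(a, b)] → w = 0.23
R3: high=0.66, crowded=0.77; AND[min(a, b)] → w = 0.66
Rules with consequent 'normal': {R2, R3} → strengths 0.23, 0.66
Aggregate via t-conorm [max(a, b)]: 0.66

0.66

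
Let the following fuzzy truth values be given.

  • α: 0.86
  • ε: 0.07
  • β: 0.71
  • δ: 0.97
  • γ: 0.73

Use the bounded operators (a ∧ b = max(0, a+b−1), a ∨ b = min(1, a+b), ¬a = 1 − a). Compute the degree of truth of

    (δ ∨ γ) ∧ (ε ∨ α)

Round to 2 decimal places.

δ ∨ γ = min(1, a+b) on (0.97, 0.73) = 1.00
ε ∨ α = min(1, a+b) on (0.07, 0.86) = 0.93
(δ ∨ γ) ∧ (ε ∨ α) = max(0, a+b−1) on (1.00, 0.93) = 0.93

0.93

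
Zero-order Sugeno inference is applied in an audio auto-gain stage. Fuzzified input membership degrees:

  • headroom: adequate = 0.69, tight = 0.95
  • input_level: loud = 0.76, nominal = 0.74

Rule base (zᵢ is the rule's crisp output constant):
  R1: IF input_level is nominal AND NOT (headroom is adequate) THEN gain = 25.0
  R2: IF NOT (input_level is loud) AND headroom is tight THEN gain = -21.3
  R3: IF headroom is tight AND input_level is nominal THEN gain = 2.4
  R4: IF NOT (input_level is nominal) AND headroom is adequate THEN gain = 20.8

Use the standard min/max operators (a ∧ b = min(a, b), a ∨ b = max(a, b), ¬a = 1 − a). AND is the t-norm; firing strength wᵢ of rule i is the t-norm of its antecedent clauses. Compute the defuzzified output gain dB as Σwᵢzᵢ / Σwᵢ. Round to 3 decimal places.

6.337

R1 (z=25.0): nominal=0.74, ¬adequate=1−0.69=0.31; AND[min(a, b)] → w = 0.31
R2 (z=-21.3): ¬loud=1−0.76=0.24, tight=0.95; AND[min(a, b)] → w = 0.24
R3 (z=2.4): tight=0.95, nominal=0.74; AND[min(a, b)] → w = 0.74
R4 (z=20.8): ¬nominal=1−0.74=0.26, adequate=0.69; AND[min(a, b)] → w = 0.26
Weighted average = (0.31·25.0 + 0.24·-21.3 + 0.74·2.4 + 0.26·20.8) / (0.31 + 0.24 + 0.74 + 0.26)
  = 9.8220 / 1.5500 = 6.337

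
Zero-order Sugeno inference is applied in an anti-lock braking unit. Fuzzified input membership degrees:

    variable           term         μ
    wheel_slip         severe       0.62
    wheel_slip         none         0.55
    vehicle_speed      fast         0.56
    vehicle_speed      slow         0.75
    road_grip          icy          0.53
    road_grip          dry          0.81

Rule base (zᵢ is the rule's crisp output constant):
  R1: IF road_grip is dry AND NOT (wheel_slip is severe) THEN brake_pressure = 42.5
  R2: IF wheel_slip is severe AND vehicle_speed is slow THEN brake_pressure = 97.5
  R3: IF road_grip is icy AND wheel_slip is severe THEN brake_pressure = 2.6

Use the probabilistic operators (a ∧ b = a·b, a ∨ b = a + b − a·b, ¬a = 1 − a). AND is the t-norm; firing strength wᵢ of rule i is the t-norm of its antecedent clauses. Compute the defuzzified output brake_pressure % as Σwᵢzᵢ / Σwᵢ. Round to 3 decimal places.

R1 (z=42.5): dry=0.81, ¬severe=1−0.62=0.38; AND[a·b] → w = 0.3078
R2 (z=97.5): severe=0.62, slow=0.75; AND[a·b] → w = 0.4650
R3 (z=2.6): icy=0.53, severe=0.62; AND[a·b] → w = 0.3286
Weighted average = (0.3078·42.5 + 0.4650·97.5 + 0.3286·2.6) / (0.3078 + 0.4650 + 0.3286)
  = 59.2734 / 1.1014 = 53.816

53.816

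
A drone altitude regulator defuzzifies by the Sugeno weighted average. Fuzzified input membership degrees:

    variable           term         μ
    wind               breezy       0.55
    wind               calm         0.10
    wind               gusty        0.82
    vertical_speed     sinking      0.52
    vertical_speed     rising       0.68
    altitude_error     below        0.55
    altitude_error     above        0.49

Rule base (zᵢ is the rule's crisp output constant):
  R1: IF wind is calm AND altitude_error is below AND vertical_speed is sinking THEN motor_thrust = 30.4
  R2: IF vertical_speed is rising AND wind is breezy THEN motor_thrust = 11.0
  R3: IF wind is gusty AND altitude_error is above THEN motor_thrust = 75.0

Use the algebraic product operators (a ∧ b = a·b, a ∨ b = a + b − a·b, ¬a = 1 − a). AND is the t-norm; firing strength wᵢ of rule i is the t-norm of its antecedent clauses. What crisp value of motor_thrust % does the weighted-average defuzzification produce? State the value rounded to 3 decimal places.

43.658

R1 (z=30.4): calm=0.10, below=0.55, sinking=0.52; AND[a·b] → w = 0.0286
R2 (z=11.0): rising=0.68, breezy=0.55; AND[a·b] → w = 0.3740
R3 (z=75.0): gusty=0.82, above=0.49; AND[a·b] → w = 0.4018
Weighted average = (0.0286·30.4 + 0.3740·11.0 + 0.4018·75.0) / (0.0286 + 0.3740 + 0.4018)
  = 35.1184 / 0.8044 = 43.658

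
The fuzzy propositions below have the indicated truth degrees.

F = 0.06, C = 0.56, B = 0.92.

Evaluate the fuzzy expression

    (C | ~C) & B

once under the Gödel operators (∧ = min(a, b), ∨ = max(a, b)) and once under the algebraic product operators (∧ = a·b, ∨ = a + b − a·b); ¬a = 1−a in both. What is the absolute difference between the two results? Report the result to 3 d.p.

Under Gödel:
  ~C = 1 − 0.56 = 0.44
  C | ~C = max(a, b) on (0.56, 0.44) = 0.56
  (C | ~C) & B = min(a, b) on (0.56, 0.92) = 0.56
  → value = 0.5600
Under algebraic product:
  ~C = 1 − 0.5600 = 0.4400
  C | ~C = a + b − a·b on (0.5600, 0.4400) = 0.7536
  (C | ~C) & B = a·b on (0.7536, 0.9200) = 0.6933
  → value = 0.6933
|0.5600 − 0.6933| = 0.133

0.133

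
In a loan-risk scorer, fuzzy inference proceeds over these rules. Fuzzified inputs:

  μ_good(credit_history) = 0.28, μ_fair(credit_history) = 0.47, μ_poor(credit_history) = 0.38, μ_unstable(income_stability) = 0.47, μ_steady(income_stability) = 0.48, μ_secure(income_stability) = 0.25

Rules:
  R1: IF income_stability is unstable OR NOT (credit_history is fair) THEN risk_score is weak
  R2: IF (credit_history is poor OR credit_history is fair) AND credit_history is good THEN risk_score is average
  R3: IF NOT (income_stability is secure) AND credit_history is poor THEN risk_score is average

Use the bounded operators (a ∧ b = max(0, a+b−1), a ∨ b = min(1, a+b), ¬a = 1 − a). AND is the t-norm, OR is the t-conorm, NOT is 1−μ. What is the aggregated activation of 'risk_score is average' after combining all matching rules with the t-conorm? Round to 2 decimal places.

R1: unstable=0.47, ¬fair=1−0.47=0.53; OR[min(1, a+b)] → w = 1.00
R2: (poor=0.38 OR fair=0.47) = 0.85; AND[max(0, a+b−1)] with good=0.28 → w = 0.13
R3: ¬secure=1−0.25=0.75, poor=0.38; AND[max(0, a+b−1)] → w = 0.13
Rules with consequent 'average': {R2, R3} → strengths 0.13, 0.13
Aggregate via t-conorm [min(1, a+b)]: 0.26

0.26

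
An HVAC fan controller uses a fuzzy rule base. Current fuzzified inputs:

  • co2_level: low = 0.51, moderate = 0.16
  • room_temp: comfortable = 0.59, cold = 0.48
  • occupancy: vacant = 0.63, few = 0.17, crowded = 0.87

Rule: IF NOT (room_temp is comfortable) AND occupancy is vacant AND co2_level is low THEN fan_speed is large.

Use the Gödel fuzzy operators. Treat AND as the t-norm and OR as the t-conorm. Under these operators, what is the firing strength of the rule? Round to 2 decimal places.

0.41

firing strength: ¬comfortable=1−0.59=0.41, vacant=0.63, low=0.51; AND[min(a, b)] → w = 0.41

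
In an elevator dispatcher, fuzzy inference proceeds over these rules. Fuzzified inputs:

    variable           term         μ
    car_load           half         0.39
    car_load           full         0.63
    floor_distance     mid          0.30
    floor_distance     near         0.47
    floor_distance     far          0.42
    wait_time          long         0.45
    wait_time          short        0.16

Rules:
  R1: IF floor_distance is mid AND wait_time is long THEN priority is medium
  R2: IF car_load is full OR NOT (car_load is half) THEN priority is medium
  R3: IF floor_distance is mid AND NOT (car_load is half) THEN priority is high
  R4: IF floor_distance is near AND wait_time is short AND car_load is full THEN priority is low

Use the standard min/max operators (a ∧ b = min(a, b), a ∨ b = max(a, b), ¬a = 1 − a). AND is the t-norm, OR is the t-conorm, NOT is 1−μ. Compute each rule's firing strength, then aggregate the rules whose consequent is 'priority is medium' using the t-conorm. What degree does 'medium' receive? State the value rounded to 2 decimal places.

R1: mid=0.30, long=0.45; AND[min(a, b)] → w = 0.30
R2: full=0.63, ¬half=1−0.39=0.61; OR[max(a, b)] → w = 0.63
R3: mid=0.30, ¬half=1−0.39=0.61; AND[min(a, b)] → w = 0.30
R4: near=0.47, short=0.16, full=0.63; AND[min(a, b)] → w = 0.16
Rules with consequent 'medium': {R1, R2} → strengths 0.30, 0.63
Aggregate via t-conorm [max(a, b)]: 0.63

0.63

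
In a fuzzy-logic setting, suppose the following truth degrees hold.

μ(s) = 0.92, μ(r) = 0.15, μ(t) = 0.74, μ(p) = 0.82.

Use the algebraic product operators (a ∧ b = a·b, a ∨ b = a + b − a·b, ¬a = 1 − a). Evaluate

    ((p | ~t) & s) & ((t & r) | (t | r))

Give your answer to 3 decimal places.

0.641

~t = 1 − 0.7400 = 0.2600
p | ~t = a + b − a·b on (0.8200, 0.2600) = 0.8668
(p | ~t) & s = a·b on (0.8668, 0.9200) = 0.7975
t & r = a·b on (0.7400, 0.1500) = 0.1110
t | r = a + b − a·b on (0.7400, 0.1500) = 0.7790
(t & r) | (t | r) = a + b − a·b on (0.1110, 0.7790) = 0.8035
((p | ~t) & s) & ((t & r) | (t | r)) = a·b on (0.7975, 0.8035) = 0.6408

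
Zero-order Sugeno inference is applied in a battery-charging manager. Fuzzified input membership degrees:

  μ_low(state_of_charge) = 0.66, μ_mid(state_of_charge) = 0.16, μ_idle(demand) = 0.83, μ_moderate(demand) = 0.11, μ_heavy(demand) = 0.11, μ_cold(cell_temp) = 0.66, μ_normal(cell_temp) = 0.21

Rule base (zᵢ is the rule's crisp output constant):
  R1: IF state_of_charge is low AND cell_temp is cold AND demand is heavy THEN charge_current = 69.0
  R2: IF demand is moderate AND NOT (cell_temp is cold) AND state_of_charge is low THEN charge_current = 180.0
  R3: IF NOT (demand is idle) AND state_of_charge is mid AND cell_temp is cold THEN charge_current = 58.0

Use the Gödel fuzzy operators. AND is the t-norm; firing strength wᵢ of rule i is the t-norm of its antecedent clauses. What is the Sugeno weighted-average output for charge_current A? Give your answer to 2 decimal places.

96.50

R1 (z=69.0): low=0.66, cold=0.66, heavy=0.11; AND[min(a, b)] → w = 0.11
R2 (z=180.0): moderate=0.11, ¬cold=1−0.66=0.34, low=0.66; AND[min(a, b)] → w = 0.11
R3 (z=58.0): ¬idle=1−0.83=0.17, mid=0.16, cold=0.66; AND[min(a, b)] → w = 0.16
Weighted average = (0.11·69.0 + 0.11·180.0 + 0.16·58.0) / (0.11 + 0.11 + 0.16)
  = 36.6700 / 0.3800 = 96.50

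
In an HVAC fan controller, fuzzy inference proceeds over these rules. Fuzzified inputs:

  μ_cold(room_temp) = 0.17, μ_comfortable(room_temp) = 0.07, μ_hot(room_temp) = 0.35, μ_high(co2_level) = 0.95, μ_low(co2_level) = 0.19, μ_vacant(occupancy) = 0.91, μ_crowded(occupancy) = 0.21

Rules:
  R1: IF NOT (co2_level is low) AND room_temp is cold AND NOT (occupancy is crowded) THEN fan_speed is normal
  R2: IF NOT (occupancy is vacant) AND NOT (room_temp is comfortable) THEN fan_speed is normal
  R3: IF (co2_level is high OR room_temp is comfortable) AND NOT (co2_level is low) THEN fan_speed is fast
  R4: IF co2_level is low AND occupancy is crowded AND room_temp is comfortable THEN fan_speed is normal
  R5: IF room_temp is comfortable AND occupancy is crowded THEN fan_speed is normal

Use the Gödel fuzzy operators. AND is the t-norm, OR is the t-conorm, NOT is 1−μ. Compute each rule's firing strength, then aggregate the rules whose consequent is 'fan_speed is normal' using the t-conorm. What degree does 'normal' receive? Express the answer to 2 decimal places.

R1: ¬low=1−0.19=0.81, cold=0.17, ¬crowded=1−0.21=0.79; AND[min(a, b)] → w = 0.17
R2: ¬vacant=1−0.91=0.09, ¬comfortable=1−0.07=0.93; AND[min(a, b)] → w = 0.09
R3: (high=0.95 OR comfortable=0.07) = 0.95; AND[min(a, b)] with ¬low=1−0.19=0.81 → w = 0.81
R4: low=0.19, crowded=0.21, comfortable=0.07; AND[min(a, b)] → w = 0.07
R5: comfortable=0.07, crowded=0.21; AND[min(a, b)] → w = 0.07
Rules with consequent 'normal': {R1, R2, R4, R5} → strengths 0.17, 0.09, 0.07, 0.07
Aggregate via t-conorm [max(a, b)]: 0.17

0.17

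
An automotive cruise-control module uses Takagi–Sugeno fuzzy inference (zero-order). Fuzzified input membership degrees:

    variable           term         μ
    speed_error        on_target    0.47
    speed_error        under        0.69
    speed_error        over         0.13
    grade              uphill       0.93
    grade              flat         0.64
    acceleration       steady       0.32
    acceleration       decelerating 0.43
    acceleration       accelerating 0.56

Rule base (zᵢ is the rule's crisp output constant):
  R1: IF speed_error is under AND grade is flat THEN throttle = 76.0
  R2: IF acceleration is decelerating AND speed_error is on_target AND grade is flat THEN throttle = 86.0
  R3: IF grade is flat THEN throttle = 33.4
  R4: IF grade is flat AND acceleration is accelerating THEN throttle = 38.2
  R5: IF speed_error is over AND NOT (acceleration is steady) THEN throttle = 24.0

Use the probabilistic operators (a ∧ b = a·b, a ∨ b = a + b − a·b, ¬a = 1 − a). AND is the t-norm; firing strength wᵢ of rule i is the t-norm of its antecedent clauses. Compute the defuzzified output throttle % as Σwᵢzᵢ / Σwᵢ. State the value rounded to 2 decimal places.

49.39

R1 (z=76.0): under=0.69, flat=0.64; AND[a·b] → w = 0.4416
R2 (z=86.0): decelerating=0.43, on_target=0.47, flat=0.64; AND[a·b] → w = 0.1293
R3 (z=33.4): flat=0.64 → w = 0.6400
R4 (z=38.2): flat=0.64, accelerating=0.56; AND[a·b] → w = 0.3584
R5 (z=24.0): over=0.13, ¬steady=1−0.32=0.68; AND[a·b] → w = 0.0884
Weighted average = (0.4416·76.0 + 0.1293·86.0 + 0.6400·33.4 + 0.3584·38.2 + 0.0884·24.0) / (0.4416 + 0.1293 + 0.6400 + 0.3584 + 0.0884)
  = 81.8737 / 1.6577 = 49.39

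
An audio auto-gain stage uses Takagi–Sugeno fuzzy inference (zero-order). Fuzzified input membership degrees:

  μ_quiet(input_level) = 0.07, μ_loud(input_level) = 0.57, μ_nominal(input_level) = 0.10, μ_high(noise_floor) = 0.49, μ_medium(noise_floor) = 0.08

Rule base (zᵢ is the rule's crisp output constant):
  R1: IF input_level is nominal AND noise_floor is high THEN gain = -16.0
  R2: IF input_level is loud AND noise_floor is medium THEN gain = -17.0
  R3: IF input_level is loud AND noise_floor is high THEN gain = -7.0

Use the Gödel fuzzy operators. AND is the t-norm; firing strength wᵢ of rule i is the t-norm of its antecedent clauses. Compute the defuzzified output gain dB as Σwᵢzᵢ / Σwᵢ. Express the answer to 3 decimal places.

R1 (z=-16.0): nominal=0.10, high=0.49; AND[min(a, b)] → w = 0.10
R2 (z=-17.0): loud=0.57, medium=0.08; AND[min(a, b)] → w = 0.08
R3 (z=-7.0): loud=0.57, high=0.49; AND[min(a, b)] → w = 0.49
Weighted average = (0.10·-16.0 + 0.08·-17.0 + 0.49·-7.0) / (0.10 + 0.08 + 0.49)
  = -6.3900 / 0.6700 = -9.537

-9.537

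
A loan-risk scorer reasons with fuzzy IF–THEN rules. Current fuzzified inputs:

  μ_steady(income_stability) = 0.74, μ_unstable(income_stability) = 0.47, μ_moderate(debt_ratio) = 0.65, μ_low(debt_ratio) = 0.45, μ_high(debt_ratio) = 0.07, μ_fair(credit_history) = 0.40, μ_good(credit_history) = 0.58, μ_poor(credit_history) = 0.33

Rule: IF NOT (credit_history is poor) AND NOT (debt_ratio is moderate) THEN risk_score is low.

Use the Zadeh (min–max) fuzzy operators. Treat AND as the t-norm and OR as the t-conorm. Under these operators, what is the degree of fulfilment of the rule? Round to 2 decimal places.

firing strength: ¬poor=1−0.33=0.67, ¬moderate=1−0.65=0.35; AND[min(a, b)] → w = 0.35

0.35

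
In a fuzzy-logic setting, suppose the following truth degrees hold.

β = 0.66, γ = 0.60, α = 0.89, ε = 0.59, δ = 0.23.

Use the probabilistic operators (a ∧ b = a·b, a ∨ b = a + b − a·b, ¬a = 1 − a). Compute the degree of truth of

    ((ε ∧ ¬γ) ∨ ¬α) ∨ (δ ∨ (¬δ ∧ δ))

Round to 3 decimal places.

¬γ = 1 − 0.6000 = 0.4000
ε ∧ ¬γ = a·b on (0.5900, 0.4000) = 0.2360
¬α = 1 − 0.8900 = 0.1100
(ε ∧ ¬γ) ∨ ¬α = a + b − a·b on (0.2360, 0.1100) = 0.3200
¬δ = 1 − 0.2300 = 0.7700
¬δ ∧ δ = a·b on (0.7700, 0.2300) = 0.1771
δ ∨ (¬δ ∧ δ) = a + b − a·b on (0.2300, 0.1771) = 0.3664
((ε ∧ ¬γ) ∨ ¬α) ∨ (δ ∨ (¬δ ∧ δ)) = a + b − a·b on (0.3200, 0.3664) = 0.5692

0.569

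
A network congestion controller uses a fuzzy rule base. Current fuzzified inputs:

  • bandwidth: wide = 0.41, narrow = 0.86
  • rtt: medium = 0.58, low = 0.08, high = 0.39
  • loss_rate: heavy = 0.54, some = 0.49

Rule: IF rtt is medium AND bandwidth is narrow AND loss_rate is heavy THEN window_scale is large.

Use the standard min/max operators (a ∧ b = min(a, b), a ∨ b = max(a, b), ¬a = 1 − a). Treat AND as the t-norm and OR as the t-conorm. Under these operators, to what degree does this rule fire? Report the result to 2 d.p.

firing strength: medium=0.58, narrow=0.86, heavy=0.54; AND[min(a, b)] → w = 0.54

0.54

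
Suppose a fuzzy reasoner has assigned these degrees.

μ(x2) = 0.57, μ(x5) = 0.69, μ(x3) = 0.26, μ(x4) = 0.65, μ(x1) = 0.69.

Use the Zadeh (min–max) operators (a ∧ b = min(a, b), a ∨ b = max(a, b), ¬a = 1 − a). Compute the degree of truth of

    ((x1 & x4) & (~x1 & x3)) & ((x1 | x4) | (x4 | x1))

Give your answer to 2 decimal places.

0.26

x1 & x4 = min(a, b) on (0.69, 0.65) = 0.65
~x1 = 1 − 0.69 = 0.31
~x1 & x3 = min(a, b) on (0.31, 0.26) = 0.26
(x1 & x4) & (~x1 & x3) = min(a, b) on (0.65, 0.26) = 0.26
x1 | x4 = max(a, b) on (0.69, 0.65) = 0.69
x4 | x1 = max(a, b) on (0.65, 0.69) = 0.69
(x1 | x4) | (x4 | x1) = max(a, b) on (0.69, 0.69) = 0.69
((x1 & x4) & (~x1 & x3)) & ((x1 | x4) | (x4 | x1)) = min(a, b) on (0.26, 0.69) = 0.26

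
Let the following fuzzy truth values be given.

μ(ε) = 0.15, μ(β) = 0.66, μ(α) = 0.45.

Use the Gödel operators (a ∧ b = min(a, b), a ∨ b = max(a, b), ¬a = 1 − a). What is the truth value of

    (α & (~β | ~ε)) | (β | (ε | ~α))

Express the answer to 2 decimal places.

0.66

~β = 1 − 0.66 = 0.34
~ε = 1 − 0.15 = 0.85
~β | ~ε = max(a, b) on (0.34, 0.85) = 0.85
α & (~β | ~ε) = min(a, b) on (0.45, 0.85) = 0.45
~α = 1 − 0.45 = 0.55
ε | ~α = max(a, b) on (0.15, 0.55) = 0.55
β | (ε | ~α) = max(a, b) on (0.66, 0.55) = 0.66
(α & (~β | ~ε)) | (β | (ε | ~α)) = max(a, b) on (0.45, 0.66) = 0.66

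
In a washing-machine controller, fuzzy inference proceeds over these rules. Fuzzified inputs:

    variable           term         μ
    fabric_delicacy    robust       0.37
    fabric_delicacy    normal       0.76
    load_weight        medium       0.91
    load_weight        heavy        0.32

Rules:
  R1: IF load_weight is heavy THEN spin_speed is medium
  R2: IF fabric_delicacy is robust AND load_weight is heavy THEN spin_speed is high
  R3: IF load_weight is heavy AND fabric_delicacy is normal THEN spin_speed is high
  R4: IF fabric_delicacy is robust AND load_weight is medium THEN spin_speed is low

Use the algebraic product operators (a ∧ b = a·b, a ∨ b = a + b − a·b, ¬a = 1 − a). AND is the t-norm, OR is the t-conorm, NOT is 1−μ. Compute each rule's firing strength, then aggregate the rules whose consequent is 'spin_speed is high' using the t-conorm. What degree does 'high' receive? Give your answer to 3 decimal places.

0.333

R1: heavy=0.32 → w = 0.3200
R2: robust=0.37, heavy=0.32; AND[a·b] → w = 0.1184
R3: heavy=0.32, normal=0.76; AND[a·b] → w = 0.2432
R4: robust=0.37, medium=0.91; AND[a·b] → w = 0.3367
Rules with consequent 'high': {R2, R3} → strengths 0.1184, 0.2432
Aggregate via t-conorm [a + b − a·b]: 0.3328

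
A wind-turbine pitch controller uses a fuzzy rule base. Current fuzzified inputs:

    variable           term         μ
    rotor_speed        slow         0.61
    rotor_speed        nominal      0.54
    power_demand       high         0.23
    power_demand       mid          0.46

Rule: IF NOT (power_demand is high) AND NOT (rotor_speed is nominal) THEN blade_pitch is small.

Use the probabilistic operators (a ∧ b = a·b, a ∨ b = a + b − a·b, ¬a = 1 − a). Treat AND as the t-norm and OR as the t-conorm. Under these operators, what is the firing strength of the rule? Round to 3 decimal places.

firing strength: ¬high=1−0.23=0.77, ¬nominal=1−0.54=0.46; AND[a·b] → w = 0.3542

0.354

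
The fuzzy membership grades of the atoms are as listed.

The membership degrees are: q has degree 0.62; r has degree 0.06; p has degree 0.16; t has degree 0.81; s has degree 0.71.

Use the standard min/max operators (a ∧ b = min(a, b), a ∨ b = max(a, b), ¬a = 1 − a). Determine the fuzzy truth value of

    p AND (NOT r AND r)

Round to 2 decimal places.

NOT r = 1 − 0.06 = 0.94
NOT r AND r = min(a, b) on (0.94, 0.06) = 0.06
p AND (NOT r AND r) = min(a, b) on (0.16, 0.06) = 0.06

0.06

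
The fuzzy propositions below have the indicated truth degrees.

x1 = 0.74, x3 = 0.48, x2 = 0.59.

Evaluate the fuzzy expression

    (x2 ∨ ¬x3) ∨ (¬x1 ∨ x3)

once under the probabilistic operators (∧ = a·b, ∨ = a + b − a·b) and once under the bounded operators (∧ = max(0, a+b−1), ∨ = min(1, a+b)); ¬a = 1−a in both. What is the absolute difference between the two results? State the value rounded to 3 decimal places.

Under probabilistic:
  ¬x3 = 1 − 0.4800 = 0.5200
  x2 ∨ ¬x3 = a + b − a·b on (0.5900, 0.5200) = 0.8032
  ¬x1 = 1 − 0.7400 = 0.2600
  ¬x1 ∨ x3 = a + b − a·b on (0.2600, 0.4800) = 0.6152
  (x2 ∨ ¬x3) ∨ (¬x1 ∨ x3) = a + b − a·b on (0.8032, 0.6152) = 0.9243
  → value = 0.9243
Under bounded:
  ¬x3 = 1 − 0.48 = 0.52
  x2 ∨ ¬x3 = min(1, a+b) on (0.59, 0.52) = 1.00
  ¬x1 = 1 − 0.74 = 0.26
  ¬x1 ∨ x3 = min(1, a+b) on (0.26, 0.48) = 0.74
  (x2 ∨ ¬x3) ∨ (¬x1 ∨ x3) = min(1, a+b) on (1.00, 0.74) = 1.00
  → value = 1.0000
|0.9243 − 1.0000| = 0.076

0.076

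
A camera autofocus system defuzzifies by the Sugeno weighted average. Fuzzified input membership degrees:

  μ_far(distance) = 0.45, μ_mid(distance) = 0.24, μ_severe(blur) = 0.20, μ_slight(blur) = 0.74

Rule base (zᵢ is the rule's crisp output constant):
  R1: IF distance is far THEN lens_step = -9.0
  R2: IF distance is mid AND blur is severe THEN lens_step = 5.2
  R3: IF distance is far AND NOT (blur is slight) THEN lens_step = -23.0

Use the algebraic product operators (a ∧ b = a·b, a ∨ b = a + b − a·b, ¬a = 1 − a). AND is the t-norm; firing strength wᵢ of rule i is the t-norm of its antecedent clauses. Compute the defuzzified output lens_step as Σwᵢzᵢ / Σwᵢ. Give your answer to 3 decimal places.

-10.555

R1 (z=-9.0): far=0.45 → w = 0.4500
R2 (z=5.2): mid=0.24, severe=0.20; AND[a·b] → w = 0.0480
R3 (z=-23.0): far=0.45, ¬slight=1−0.74=0.26; AND[a·b] → w = 0.1170
Weighted average = (0.4500·-9.0 + 0.0480·5.2 + 0.1170·-23.0) / (0.4500 + 0.0480 + 0.1170)
  = -6.4914 / 0.6150 = -10.555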